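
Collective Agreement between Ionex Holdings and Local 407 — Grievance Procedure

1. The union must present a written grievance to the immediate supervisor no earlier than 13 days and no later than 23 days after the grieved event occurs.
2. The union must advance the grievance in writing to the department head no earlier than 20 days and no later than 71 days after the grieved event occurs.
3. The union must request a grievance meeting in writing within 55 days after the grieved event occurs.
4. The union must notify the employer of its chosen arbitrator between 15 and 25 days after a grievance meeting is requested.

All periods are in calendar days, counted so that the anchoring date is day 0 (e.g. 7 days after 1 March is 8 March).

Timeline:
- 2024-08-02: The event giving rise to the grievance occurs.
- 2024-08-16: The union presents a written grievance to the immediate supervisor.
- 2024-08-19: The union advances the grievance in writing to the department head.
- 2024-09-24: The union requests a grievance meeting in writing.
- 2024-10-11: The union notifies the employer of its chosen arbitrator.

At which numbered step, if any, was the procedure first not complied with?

Step 2

(1) the permitted window runs from 2024-08-02 + 13 = 2024-08-15 to 2024-08-02 + 23 = 2024-08-25; 2024-08-16 falls inside that range.
(2) the permitted window runs from 2024-08-02 + 20 = 2024-08-22 to 2024-08-02 + 71 = 2024-10-12; done 2024-08-19 — 3 days before the window opened.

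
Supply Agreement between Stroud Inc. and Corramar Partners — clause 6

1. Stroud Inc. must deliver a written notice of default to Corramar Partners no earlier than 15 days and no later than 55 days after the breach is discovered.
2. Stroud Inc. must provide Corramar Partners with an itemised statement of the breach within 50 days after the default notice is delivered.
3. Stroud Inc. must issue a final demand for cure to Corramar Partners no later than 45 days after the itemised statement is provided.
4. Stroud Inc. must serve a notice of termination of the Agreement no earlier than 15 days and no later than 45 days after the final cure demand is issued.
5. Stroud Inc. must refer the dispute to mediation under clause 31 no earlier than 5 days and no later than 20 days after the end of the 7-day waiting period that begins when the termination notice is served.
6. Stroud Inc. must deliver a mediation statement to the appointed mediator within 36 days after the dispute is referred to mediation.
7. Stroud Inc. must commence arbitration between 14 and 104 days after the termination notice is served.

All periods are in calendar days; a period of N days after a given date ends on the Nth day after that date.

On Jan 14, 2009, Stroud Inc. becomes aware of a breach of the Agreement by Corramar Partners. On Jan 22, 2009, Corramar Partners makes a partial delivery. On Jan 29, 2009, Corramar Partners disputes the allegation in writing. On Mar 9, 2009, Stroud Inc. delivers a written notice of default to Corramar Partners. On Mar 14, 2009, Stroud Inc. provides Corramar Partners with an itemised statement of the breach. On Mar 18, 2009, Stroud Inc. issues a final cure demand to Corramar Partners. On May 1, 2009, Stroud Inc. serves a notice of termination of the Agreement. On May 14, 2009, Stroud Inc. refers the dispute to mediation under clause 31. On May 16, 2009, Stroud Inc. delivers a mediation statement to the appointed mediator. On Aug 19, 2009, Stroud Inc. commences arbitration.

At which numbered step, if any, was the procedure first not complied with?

Step 7

Step 1 — 15 and 55 days from Jan 14, 2009 (when the breach is discovered) are Jan 29, 2009 and Mar 10, 2009 respectively; done Mar 9, 2009 — within the window.
Step 2 — counting 50 days from Mar 9, 2009 (when the default notice is delivered) gives a deadline of Apr 28, 2009; completed Mar 14, 2009, before the deadline.
Step 3 — counting 45 days from Mar 14, 2009 (when the itemised statement is provided) gives a deadline of Apr 28, 2009; completed Mar 18, 2009, before the deadline.
Step 4 — 15 and 45 days from Mar 18, 2009 (when the final cure demand is issued) are Apr 2, 2009 and May 2, 2009 respectively; done May 1, 2009, which is between those dates.
Step 5 — 5 and 20 days from May 8, 2009 (end of the 7-day waiting period, which began when the termination notice is served on May 1, 2009) are May 13, 2009 and May 28, 2009 respectively; done May 14, 2009, which is between those dates.
Step 6 — counting 36 days from May 14, 2009 (when the dispute is referred to mediation) gives a deadline of Jun 19, 2009; done May 16, 2009 — timely.
Step 7 — 14 and 104 days from May 1, 2009 (when the termination notice is served) are May 15, 2009 and Aug 13, 2009 respectively; Aug 19, 2009 is 6 days past the end of the window.
That is the first point of non-compliance.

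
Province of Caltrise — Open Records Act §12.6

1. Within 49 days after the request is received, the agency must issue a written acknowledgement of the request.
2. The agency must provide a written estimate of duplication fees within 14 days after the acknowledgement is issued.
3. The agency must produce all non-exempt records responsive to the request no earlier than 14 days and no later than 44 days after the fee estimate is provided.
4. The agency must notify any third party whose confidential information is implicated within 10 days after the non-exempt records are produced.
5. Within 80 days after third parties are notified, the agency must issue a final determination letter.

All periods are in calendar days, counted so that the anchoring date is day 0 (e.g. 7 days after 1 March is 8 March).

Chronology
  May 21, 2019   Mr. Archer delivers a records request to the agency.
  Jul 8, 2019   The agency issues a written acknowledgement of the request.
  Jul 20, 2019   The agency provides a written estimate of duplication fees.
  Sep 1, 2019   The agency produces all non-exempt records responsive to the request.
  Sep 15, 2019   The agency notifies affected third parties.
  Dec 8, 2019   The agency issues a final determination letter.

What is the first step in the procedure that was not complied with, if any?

Step 4

Step 1: 49 days after May 21, 2019 (when the request is received) is Jul 9, 2019; Jul 8, 2019 is within that limit.
Step 2: 14 days after Jul 8, 2019 (when the acknowledgement is issued) is Jul 22, 2019; Jul 20, 2019 is within that limit.
Step 3: the window is 14–44 days after Jul 20, 2019 (when the fee estimate is provided), so Aug 3, 2019 through Sep 2, 2019; done Sep 1, 2019 — within the window.
Step 4: 10 days after Sep 1, 2019 (when the non-exempt records are produced) is Sep 11, 2019; done Sep 15, 2019 — 4 days late.
The analysis stops there.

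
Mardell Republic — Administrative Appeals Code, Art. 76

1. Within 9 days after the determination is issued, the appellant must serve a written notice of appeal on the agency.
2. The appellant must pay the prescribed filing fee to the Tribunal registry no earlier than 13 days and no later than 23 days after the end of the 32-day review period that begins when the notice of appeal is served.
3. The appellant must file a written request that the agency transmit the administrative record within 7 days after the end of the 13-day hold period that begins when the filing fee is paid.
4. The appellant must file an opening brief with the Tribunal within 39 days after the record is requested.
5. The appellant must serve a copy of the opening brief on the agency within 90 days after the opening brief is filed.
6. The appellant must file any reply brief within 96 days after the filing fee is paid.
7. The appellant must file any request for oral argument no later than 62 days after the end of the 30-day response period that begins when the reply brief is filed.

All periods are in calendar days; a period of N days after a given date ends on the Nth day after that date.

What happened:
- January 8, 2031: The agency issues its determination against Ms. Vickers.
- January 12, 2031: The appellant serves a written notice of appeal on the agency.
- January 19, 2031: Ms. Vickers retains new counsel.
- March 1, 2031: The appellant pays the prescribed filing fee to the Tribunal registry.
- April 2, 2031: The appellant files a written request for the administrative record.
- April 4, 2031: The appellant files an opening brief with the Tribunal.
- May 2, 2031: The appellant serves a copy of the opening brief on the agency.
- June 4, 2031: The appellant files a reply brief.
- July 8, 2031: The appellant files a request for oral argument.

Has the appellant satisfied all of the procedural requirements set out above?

No

(1) due by January 8, 2031 + 9 days = January 17, 2031; done January 12, 2031 — timely.
(2) the permitted window runs from February 13, 2031 + 13 = February 26, 2031 to February 13, 2031 + 23 = March 8, 2031; done March 1, 2031 — within the window.
(3) due by March 14, 2031 + 7 days = March 21, 2031; April 2, 2031 misses that deadline by 12 days.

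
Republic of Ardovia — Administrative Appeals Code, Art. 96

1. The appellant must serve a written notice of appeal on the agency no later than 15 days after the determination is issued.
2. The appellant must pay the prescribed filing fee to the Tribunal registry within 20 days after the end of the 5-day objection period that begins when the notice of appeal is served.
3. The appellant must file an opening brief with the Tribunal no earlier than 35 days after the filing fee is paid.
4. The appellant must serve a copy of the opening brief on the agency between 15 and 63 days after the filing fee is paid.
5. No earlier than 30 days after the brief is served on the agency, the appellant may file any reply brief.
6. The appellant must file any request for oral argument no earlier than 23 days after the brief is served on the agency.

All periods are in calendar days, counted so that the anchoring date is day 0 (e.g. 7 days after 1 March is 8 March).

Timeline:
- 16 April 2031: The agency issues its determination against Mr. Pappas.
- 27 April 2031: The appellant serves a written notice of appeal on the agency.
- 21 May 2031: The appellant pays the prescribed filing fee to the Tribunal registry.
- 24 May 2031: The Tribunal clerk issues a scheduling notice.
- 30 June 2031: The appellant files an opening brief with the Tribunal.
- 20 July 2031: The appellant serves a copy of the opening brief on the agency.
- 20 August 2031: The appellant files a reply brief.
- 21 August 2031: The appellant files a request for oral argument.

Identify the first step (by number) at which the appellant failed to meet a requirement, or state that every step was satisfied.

None — every step was satisfied

Step 1 — counting 15 days from 16 April 2031 (when the determination is issued) gives a deadline of 1 May 2031; done 27 April 2031 — timely.
Step 2 — counting 20 days from 2 May 2031 (end of the 5-day objection period, which began when the notice of appeal is served on 27 April 2031) gives a deadline of 22 May 2031; completed 21 May 2031, before the deadline.
Step 3 — must wait 35 days from 21 May 2031 (when the filing fee is paid), so not before 25 June 2031; done 30 June 2031 — permitted.
Step 4 — 15 and 63 days from 21 May 2031 (when the filing fee is paid) are 5 June 2031 and 23 July 2031 respectively; done 20 July 2031, which is between those dates.
Step 5 — must wait 30 days from 20 July 2031 (when the brief is served on the agency), so not before 19 August 2031; done 20 August 2031, after the minimum wait.
Step 6 — must wait 23 days from 20 July 2031 (when the brief is served on the agency), so not before 12 August 2031; 21 August 2031 is on or after that date.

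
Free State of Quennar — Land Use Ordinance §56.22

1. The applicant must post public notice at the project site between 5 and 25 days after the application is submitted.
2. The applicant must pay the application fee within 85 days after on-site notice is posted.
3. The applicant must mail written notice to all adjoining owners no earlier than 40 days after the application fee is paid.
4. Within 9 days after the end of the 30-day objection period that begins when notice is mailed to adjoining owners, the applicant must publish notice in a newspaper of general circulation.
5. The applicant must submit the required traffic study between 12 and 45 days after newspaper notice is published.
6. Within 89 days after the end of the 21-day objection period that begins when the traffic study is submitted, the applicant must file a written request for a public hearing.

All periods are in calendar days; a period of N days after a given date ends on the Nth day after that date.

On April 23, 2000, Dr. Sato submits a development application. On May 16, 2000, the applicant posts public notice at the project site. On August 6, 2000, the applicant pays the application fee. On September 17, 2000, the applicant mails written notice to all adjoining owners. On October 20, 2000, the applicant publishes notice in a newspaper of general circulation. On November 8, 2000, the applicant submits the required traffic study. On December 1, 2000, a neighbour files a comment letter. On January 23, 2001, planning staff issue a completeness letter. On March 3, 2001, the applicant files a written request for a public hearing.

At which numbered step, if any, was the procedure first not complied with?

Step 6

(1) the permitted window runs from April 23, 2000 + 5 = April 28, 2000 to April 23, 2000 + 25 = May 18, 2000; May 16, 2000 falls inside that range.
(2) due by May 16, 2000 + 85 days = August 9, 2000; done August 6, 2000 — timely.
(3) permitted from August 6, 2000 + 40 days = September 15, 2000 onward; done September 17, 2000, after the minimum wait.
(4) due by October 17, 2000 + 9 days = October 26, 2000; October 20, 2000 is within that limit.
(5) the permitted window runs from October 20, 2000 + 12 = November 1, 2000 to October 20, 2000 + 45 = December 4, 2000; November 8, 2000 falls inside that range.
(6) due by November 29, 2000 + 89 days = February 26, 2001; March 3, 2001 misses that deadline by 5 days.
The analysis stops there.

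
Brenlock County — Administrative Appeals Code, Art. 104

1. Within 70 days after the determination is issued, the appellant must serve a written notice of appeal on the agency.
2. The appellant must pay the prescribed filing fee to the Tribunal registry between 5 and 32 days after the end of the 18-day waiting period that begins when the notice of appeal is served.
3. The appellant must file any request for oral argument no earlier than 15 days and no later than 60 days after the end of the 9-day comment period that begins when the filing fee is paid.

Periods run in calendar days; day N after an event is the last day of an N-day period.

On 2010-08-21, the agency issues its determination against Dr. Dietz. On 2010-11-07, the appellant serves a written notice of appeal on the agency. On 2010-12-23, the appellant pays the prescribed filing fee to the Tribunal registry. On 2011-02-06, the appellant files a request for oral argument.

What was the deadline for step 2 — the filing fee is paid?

2010-12-27

The notice of appeal is served on 2010-11-07; the 18-day waiting period therefore ends 2010-11-25, and step 2 runs from that date. The window is 5–32 days after 2010-11-25; it closes on 2010-12-27.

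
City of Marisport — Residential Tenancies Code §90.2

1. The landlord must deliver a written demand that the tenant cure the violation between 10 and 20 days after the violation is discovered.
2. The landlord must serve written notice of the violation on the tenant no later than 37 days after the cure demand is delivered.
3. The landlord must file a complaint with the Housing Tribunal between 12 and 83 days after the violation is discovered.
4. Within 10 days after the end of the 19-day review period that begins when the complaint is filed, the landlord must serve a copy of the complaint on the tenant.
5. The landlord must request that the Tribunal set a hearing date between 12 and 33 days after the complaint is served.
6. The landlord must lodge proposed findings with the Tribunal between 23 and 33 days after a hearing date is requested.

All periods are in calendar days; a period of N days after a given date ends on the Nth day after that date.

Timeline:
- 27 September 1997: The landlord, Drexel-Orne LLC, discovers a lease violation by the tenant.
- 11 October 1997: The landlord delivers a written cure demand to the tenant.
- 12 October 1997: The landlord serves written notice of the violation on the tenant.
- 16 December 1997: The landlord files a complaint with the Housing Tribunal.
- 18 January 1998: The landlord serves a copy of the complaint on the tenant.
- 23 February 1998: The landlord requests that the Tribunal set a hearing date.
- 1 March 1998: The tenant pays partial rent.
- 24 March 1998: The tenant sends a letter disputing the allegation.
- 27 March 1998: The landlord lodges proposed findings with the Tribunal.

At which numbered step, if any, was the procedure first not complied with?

Step 4

Step 1 — 10 and 20 days from 27 September 1997 (when the violation is discovered) are 7 October 1997 and 17 October 1997 respectively; done 11 October 1997, which is between those dates.
Step 2 — counting 37 days from 11 October 1997 (when the cure demand is delivered) gives a deadline of 17 November 1997; done 12 October 1997 — timely.
Step 3 — 12 and 83 days from 27 September 1997 (when the violation is discovered) are 9 October 1997 and 19 December 1997 respectively; done 16 December 1997, which is between those dates.
Step 4 — counting 10 days from 4 January 1998 (end of the 19-day review period, which began when the complaint is filed on 16 December 1997) gives a deadline of 14 January 1998; done 18 January 1998 — 4 days late.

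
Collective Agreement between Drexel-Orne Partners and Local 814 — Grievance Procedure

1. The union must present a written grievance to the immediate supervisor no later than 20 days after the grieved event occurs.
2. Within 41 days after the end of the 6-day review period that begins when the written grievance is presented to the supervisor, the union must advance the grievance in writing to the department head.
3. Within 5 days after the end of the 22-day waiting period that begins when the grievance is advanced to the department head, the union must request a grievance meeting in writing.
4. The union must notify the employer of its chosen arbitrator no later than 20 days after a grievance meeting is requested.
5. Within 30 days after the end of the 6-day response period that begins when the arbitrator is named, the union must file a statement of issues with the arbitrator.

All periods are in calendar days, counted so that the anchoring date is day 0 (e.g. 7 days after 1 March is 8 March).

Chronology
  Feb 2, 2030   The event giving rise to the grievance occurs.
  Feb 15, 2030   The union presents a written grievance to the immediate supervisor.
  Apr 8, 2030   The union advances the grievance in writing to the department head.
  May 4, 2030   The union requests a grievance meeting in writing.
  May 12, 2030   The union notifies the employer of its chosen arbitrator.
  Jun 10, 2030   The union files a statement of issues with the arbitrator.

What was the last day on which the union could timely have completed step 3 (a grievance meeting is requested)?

The grievance is advanced to the department head on Apr 8, 2030; the 22-day waiting period therefore ends Apr 30, 2030, and step 3 runs from that date. 5 days after Apr 30, 2030 is May 5, 2030.

May 5, 2030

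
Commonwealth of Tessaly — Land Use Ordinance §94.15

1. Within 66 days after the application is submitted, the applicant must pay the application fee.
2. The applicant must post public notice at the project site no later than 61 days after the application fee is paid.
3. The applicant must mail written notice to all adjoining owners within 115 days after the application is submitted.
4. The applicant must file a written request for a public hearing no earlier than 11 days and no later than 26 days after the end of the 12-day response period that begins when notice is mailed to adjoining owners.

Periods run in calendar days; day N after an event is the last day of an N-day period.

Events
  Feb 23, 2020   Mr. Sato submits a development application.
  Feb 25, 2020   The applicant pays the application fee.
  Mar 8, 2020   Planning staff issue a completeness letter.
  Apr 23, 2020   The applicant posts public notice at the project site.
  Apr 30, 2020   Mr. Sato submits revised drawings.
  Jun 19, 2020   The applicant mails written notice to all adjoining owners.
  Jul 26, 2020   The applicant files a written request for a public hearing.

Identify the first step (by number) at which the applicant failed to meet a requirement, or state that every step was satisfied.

Step 3

Step 1: 66 days after Feb 23, 2020 (when the application is submitted) is Apr 29, 2020; Feb 25, 2020 is within that limit.
Step 2: 61 days after Feb 25, 2020 (when the application fee is paid) is Apr 26, 2020; Apr 23, 2020 is within that limit.
Step 3: 115 days after Feb 23, 2020 (when the application is submitted) is Jun 17, 2020; Jun 19, 2020 misses that deadline by 2 days.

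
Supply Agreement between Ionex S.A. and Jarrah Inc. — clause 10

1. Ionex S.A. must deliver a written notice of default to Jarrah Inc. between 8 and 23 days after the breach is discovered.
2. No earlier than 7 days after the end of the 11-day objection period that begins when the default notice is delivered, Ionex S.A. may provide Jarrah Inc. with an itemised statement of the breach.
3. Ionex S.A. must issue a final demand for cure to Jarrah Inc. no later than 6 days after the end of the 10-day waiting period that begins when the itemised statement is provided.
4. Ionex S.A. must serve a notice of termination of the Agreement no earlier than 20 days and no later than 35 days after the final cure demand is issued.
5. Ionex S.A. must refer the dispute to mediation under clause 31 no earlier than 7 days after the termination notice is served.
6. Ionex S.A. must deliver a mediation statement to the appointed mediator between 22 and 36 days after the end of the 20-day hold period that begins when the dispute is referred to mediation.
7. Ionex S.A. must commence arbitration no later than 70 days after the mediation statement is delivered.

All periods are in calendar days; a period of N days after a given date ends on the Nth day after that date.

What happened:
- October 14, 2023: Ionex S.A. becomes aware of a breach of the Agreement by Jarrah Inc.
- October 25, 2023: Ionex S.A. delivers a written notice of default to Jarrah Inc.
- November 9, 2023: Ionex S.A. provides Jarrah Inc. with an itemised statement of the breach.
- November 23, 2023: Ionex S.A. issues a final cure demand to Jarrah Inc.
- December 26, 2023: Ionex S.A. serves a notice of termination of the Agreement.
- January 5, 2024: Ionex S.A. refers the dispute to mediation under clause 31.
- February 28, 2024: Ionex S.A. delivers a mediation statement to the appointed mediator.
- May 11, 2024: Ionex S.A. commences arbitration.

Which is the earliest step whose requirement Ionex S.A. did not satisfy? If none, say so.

Step 2

Step 1 — 8 and 23 days from October 14, 2023 (when the breach is discovered) are October 22, 2023 and November 6, 2023 respectively; October 25, 2023 falls inside that range.
Step 2 — must wait 7 days from November 5, 2023 (end of the 11-day objection period, which began when the default notice is delivered on October 25, 2023), so not before November 12, 2023; done November 9, 2023 — 3 days too early.
No need to go further; step 2 was not satisfied.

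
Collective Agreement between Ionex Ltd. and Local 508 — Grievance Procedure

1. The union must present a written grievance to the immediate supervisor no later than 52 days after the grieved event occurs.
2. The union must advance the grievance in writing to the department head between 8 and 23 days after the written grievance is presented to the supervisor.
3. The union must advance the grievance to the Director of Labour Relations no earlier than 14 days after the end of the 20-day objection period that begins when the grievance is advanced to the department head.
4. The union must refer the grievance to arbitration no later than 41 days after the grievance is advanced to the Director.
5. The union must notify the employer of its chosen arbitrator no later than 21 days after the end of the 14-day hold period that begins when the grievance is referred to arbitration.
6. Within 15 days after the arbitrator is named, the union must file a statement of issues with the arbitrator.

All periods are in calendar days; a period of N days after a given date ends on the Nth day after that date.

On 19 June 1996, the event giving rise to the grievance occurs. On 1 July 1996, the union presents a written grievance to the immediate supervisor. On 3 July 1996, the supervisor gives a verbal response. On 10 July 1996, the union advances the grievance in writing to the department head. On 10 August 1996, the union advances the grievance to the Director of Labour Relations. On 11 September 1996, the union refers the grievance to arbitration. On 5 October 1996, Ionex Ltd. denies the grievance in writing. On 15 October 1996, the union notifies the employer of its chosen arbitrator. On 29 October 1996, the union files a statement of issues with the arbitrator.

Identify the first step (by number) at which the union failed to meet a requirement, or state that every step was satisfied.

Step 3

Step 1 — counting 52 days from 19 June 1996 (when the grieved event occurs) gives a deadline of 10 August 1996; 1 July 1996 is within that limit.
Step 2 — 8 and 23 days from 1 July 1996 (when the written grievance is presented to the supervisor) are 9 July 1996 and 24 July 1996 respectively; done 10 July 1996, which is between those dates.
Step 3 — must wait 14 days from 30 July 1996 (end of the 20-day objection period, which began when the grievance is advanced to the department head on 10 July 1996), so not before 13 August 1996; acted on 10 August 1996, 3 days prematurely.
That is the first point of non-compliance.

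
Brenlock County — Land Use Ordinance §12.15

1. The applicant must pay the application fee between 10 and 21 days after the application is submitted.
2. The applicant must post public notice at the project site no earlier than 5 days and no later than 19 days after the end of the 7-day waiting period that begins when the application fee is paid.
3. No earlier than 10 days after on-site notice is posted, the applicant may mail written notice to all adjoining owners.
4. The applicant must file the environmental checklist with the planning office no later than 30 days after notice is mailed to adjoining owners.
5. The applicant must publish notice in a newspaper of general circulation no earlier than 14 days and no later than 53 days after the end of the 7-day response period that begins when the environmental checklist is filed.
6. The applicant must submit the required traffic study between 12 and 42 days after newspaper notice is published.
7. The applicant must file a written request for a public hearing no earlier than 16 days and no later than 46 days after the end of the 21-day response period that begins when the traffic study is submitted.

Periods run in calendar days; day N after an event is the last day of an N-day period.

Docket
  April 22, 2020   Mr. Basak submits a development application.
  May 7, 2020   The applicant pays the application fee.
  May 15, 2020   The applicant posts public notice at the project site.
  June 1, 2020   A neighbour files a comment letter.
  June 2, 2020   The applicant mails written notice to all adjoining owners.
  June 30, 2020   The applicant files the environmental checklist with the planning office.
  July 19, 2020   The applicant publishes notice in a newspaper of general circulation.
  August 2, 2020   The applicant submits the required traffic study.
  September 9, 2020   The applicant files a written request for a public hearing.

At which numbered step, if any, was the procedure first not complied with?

Step 2

(1) the permitted window runs from April 22, 2020 + 10 = May 2, 2020 to April 22, 2020 + 21 = May 13, 2020; done May 7, 2020 — within the window.
(2) the permitted window runs from May 14, 2020 + 5 = May 19, 2020 to May 14, 2020 + 19 = June 2, 2020; May 15, 2020 is 4 days too early.
The analysis stops there.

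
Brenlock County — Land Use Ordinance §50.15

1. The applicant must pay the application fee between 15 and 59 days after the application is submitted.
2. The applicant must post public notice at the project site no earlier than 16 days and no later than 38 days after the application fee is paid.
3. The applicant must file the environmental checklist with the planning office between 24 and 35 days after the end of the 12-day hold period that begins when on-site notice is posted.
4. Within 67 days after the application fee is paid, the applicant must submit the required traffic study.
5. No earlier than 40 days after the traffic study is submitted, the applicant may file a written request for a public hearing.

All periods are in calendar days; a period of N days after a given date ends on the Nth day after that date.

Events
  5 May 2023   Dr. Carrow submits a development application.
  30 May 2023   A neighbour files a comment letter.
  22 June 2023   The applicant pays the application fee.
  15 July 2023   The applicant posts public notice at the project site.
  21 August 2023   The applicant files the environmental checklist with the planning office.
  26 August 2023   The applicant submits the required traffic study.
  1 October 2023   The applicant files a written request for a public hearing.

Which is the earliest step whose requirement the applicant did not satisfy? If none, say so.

Step 5

Step 1: the window is 15–59 days after 5 May 2023 (when the application is submitted), so 20 May 2023 through 3 July 2023; done 22 June 2023 — within the window.
Step 2: the window is 16–38 days after 22 June 2023 (when the application fee is paid), so 8 July 2023 through 30 July 2023; 15 July 2023 falls inside that range.
Step 3: the window is 24–35 days after 27 July 2023 (end of the 12-day hold period, which began when on-site notice is posted on 15 July 2023), so 20 August 2023 through 31 August 2023; done 21 August 2023, which is between those dates.
Step 4: 67 days after 22 June 2023 (when the application fee is paid) is 28 August 2023; completed 26 August 2023, before the deadline.
Step 5: the earliest permitted date is 40 days after 26 August 2023 (when the traffic study is submitted), i.e. 5 October 2023; 1 October 2023 is 4 days before the earliest permitted date.
No need to go further; step 5 was not satisfied.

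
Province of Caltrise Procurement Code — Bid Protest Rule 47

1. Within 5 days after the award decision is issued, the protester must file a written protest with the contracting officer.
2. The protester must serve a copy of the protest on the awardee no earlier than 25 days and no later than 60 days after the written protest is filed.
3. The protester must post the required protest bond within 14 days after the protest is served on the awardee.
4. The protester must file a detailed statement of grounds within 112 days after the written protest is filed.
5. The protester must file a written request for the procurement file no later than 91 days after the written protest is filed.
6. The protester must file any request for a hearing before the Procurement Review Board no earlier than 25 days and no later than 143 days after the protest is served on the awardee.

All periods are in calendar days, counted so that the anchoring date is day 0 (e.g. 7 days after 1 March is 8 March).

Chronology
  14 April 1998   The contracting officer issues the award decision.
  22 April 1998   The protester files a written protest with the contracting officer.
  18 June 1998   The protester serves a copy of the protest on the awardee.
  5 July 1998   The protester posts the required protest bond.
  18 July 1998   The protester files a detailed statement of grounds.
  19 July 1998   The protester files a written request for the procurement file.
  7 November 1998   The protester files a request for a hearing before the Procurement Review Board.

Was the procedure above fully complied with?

No

Step 1 — counting 5 days from 14 April 1998 (when the award decision is issued) gives a deadline of 19 April 1998; 22 April 1998 misses that deadline by 3 days.
That is the first point of non-compliance.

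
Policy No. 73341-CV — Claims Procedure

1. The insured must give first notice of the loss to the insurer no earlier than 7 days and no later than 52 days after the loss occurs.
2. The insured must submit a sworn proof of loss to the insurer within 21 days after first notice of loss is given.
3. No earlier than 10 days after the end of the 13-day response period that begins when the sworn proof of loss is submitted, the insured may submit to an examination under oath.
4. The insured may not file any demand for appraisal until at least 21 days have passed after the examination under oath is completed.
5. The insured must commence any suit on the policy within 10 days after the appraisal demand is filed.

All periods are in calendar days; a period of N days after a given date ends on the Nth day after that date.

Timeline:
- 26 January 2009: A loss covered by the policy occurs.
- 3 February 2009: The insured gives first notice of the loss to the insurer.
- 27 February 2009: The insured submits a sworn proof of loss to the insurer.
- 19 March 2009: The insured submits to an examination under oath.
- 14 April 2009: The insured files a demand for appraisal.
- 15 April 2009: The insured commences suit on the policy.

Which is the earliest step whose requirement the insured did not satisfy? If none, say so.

Step 2

Step 1 — 7 and 52 days from 26 January 2009 (when the loss occurs) are 2 February 2009 and 19 March 2009 respectively; done 3 February 2009, which is between those dates.
Step 2 — counting 21 days from 3 February 2009 (when first notice of loss is given) gives a deadline of 24 February 2009; not done until 27 February 2009, 3 days after the deadline.
No need to go further; step 2 was not satisfied.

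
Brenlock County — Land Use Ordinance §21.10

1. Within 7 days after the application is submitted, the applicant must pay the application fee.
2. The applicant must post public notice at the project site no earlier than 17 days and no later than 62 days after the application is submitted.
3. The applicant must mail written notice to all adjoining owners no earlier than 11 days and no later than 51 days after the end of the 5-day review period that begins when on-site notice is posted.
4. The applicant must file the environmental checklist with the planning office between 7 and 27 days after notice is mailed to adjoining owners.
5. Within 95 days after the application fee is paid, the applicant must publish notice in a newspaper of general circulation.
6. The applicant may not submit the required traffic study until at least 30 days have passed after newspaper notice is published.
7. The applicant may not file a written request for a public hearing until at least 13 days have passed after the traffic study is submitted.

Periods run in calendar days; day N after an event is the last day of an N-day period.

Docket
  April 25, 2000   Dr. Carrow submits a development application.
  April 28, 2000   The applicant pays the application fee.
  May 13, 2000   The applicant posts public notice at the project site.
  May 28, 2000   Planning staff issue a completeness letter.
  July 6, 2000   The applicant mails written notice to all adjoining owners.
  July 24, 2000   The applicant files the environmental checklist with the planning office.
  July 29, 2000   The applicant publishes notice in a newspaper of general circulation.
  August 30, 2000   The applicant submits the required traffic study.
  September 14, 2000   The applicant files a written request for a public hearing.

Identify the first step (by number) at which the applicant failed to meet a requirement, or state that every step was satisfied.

(1) due by April 25, 2000 + 7 days = May 2, 2000; April 28, 2000 is within that limit.
(2) the permitted window runs from April 25, 2000 + 17 = May 12, 2000 to April 25, 2000 + 62 = June 26, 2000; May 13, 2000 falls inside that range.
(3) the permitted window runs from May 18, 2000 + 11 = May 29, 2000 to May 18, 2000 + 51 = July 8, 2000; done July 6, 2000 — within the window.
(4) the permitted window runs from July 6, 2000 + 7 = July 13, 2000 to July 6, 2000 + 27 = August 2, 2000; done July 24, 2000 — within the window.
(5) due by April 28, 2000 + 95 days = August 1, 2000; done July 29, 2000 — timely.
(6) permitted from July 29, 2000 + 30 days = August 28, 2000 onward; done August 30, 2000 — permitted.
(7) permitted from August 30, 2000 + 13 days = September 12, 2000 onward; September 14, 2000 is on or after that date.

None — every step was satisfied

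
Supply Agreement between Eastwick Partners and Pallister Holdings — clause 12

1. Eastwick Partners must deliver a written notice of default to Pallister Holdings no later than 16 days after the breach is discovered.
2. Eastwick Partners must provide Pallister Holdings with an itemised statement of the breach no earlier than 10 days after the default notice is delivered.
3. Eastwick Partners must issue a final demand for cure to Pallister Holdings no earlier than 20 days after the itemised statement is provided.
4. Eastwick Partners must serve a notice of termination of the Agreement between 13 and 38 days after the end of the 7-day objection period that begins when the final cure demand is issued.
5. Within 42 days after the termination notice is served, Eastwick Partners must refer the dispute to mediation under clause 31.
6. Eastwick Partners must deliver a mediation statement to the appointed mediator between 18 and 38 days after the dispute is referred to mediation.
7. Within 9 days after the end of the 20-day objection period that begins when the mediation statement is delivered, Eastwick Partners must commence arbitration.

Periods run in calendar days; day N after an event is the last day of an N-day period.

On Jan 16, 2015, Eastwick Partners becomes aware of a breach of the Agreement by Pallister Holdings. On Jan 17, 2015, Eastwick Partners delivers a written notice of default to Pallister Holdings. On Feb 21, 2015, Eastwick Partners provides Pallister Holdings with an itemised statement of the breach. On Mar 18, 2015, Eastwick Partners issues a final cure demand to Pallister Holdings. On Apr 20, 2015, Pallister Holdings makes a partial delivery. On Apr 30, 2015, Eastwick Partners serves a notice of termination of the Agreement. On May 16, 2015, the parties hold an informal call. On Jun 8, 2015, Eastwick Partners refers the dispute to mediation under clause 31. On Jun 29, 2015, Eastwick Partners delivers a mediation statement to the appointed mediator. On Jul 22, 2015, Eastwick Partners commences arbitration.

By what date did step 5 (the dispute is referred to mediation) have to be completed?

Step 5 runs from Apr 30, 2015, when the termination notice is served. 42 days after Apr 30, 2015 is Jun 11, 2015.

Jun 11, 2015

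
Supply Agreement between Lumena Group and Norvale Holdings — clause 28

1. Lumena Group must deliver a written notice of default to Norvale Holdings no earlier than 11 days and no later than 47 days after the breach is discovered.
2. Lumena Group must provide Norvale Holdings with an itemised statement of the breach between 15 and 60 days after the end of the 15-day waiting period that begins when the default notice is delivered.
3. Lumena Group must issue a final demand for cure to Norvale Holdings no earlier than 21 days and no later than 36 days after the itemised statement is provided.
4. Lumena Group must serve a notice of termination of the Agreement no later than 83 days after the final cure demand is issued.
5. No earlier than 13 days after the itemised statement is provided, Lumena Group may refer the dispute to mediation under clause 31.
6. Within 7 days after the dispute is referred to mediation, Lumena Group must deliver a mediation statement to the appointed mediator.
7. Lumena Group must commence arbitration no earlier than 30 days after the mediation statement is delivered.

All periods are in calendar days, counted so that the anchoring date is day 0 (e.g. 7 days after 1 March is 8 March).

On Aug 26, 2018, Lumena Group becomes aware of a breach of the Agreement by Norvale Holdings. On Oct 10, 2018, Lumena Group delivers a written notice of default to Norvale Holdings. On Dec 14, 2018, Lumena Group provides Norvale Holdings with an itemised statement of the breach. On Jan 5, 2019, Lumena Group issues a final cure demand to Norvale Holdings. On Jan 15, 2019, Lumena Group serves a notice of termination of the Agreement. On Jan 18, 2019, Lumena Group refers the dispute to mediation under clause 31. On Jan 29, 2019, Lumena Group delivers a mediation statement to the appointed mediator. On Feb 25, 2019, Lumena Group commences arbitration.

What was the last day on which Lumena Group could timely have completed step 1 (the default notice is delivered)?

Oct 12, 2018

Step 1 runs from Aug 26, 2018, when the breach is discovered. The window is 11–47 days after Aug 26, 2018; it closes on Oct 12, 2018.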